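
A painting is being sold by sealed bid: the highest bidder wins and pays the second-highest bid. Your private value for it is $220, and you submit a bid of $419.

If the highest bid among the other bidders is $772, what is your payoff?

Your bid $419 is below the highest competing bid $772, so you lose.
A losing bidder pays nothing and receives nothing: payoff = $0.

$0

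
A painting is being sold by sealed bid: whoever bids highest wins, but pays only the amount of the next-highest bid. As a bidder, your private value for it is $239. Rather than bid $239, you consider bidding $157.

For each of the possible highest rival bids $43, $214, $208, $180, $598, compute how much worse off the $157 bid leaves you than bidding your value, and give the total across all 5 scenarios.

$115

The deviation costs you only when the competing bid falls strictly between $157 and $239; elsewhere both bids give the same outcome.
$43: outcomes coincide → loss $0.
$214: truthful payoff $25, deviation payoff $0 → loss $25.
$208: truthful payoff $31, deviation payoff $0 → loss $31.
$180: truthful payoff $59, deviation payoff $0 → loss $59.
$598: outcomes coincide → loss $0.
Total loss = $25 + $31 + $59 = $115.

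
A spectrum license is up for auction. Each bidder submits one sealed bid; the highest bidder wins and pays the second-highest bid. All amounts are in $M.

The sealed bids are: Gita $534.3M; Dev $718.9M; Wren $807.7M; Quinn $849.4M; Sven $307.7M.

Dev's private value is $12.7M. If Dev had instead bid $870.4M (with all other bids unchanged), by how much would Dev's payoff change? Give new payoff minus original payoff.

−$836.7M

The highest bid among the other bidders is $849.4M; Dev's bid doesn't change that.
Original bid $718.9M: Dev is not highest (top rival bid is $849.4M); payoff $0M.
Alternative bid $870.4M: Dev is highest, pays the top rival bid $849.4M; payoff $12.7M − $849.4M = −$836.7M.
Change in payoff = −$836.7M − ($0M) = −$836.7M.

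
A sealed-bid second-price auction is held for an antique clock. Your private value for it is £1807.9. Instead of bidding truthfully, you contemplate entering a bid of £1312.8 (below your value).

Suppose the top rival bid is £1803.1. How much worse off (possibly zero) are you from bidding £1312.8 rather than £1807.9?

Bidding your value £1807.9: you win (since £1807.9 > £1803.1) and pay £1803.1. Payoff £4.8.
Bidding £1312.8: you lose. Payoff £0.
The competing bid £1803.1 lies between your shaded bid and your value, so underbidding forfeits an item you could have won at a profitable price.
Loss from deviating = £4.8 − (£0) = £4.8.
Because the price is fixed by the runner-up's bid, deviating from your value can only change a good outcome into a bad one — never the reverse.

£4.8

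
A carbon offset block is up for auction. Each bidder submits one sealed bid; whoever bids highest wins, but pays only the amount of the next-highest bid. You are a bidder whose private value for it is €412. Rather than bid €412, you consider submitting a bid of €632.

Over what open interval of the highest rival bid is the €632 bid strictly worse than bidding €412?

If the competing bid is below €412, both bids win at the same price — no difference.
If it is above €632, both bids lose — no difference.
If it lies strictly between €412 and €632, bidding your value loses (payoff 0) while bidding €632 wins at a price above your value (payoff negative).
So the deviation strictly hurts on the open interval (€412, €632).
In a second-price auction your bid sets only whether you win, not what you pay, so bidding your true value is weakly dominant.

(€412, €632)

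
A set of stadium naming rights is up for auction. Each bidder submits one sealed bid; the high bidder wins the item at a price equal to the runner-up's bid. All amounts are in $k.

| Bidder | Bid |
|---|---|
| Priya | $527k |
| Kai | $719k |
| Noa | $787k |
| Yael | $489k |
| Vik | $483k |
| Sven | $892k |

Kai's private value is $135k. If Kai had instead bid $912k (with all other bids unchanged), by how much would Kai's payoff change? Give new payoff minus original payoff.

−$757k

The highest bid among the other bidders is $892k; Kai's bid doesn't change that.
Original bid $719k: Kai is not highest (top rival bid is $892k); payoff $0k.
Alternative bid $912k: Kai is highest, pays the top rival bid $892k; payoff $135k − $892k = −$757k.
Change in payoff = −$757k − ($0k) = −$757k.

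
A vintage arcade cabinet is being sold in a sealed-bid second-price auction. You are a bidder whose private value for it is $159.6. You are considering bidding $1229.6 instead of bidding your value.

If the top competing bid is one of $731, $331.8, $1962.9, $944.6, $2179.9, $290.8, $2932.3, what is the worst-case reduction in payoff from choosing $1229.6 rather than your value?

$731: truthful gives $0, deviation gives −$571.4 → loss $571.4.
$331.8: truthful gives $0, deviation gives −$172.2 → loss $172.2.
$1962.9: same outcome either way → loss $0.
$944.6: truthful gives $0, deviation gives −$785 → loss $785.
$2179.9: same outcome either way → loss $0.
$290.8: truthful gives $0, deviation gives −$131.2 → loss $131.2.
$2932.3: same outcome either way → loss $0.
Maximum loss: $785.

$785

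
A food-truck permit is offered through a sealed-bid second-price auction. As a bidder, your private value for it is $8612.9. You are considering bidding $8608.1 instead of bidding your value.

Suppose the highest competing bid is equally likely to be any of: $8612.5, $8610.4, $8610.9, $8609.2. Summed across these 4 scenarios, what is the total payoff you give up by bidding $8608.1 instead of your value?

The deviation costs you only when the competing bid falls strictly between $8608.1 and $8612.9; elsewhere both bids give the same outcome.
$8612.5: truthful payoff $0.4, deviation payoff $0 → loss $0.4.
$8610.4: truthful payoff $2.5, deviation payoff $0 → loss $2.5.
$8610.9: truthful payoff $2, deviation payoff $0 → loss $2.
$8609.2: truthful payoff $3.7, deviation payoff $0 → loss $3.7.
Total loss = $0.4 + $2.5 + $2 + $3.7 = $8.6.

$8.6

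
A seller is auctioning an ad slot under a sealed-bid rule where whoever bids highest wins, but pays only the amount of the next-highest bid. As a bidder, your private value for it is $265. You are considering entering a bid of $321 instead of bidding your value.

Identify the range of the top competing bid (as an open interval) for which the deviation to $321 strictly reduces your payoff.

If the competing bid is below $265, both bids win at the same price — no difference.
If it is above $321, both bids lose — no difference.
If it lies strictly between $265 and $321, bidding your value loses (payoff 0) while bidding $321 wins at a price above your value (payoff negative).
So the deviation strictly hurts on the open interval ($265, $321).

($265, $321)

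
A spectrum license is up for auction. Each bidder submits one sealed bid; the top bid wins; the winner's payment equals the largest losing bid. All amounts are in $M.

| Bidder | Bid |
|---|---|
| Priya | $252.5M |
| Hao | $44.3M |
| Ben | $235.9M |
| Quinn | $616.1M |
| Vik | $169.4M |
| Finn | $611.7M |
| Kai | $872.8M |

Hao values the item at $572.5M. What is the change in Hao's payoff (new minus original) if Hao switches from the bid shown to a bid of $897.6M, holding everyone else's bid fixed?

−$300.3M

The highest bid among the other bidders is $872.8M; Hao's bid doesn't change that.
Original bid $44.3M: Hao is not highest (top rival bid is $872.8M); payoff $0M.
Alternative bid $897.6M: Hao is highest, pays the top rival bid $872.8M; payoff $572.5M − $872.8M = −$300.3M.
Change in payoff = −$300.3M − ($0M) = −$300.3M.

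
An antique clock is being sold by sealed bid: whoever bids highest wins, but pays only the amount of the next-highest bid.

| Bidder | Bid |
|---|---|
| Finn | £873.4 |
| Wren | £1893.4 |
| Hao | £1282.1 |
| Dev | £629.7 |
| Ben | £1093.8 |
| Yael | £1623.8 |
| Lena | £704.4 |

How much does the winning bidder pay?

Highest bid: Wren at £1893.4, so Wren wins.
Second-highest bid: Yael at £1623.8 — that is the price the winner pays.

£1623.8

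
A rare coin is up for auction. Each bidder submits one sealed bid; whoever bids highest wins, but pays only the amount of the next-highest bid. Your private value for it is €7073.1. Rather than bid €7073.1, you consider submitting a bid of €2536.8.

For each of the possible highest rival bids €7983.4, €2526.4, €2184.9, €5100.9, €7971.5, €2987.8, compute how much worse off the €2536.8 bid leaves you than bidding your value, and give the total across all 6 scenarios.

The deviation costs you only when the competing bid falls strictly between €2536.8 and €7073.1; elsewhere both bids give the same outcome.
€7983.4: outcomes coincide → loss €0.
€2526.4: outcomes coincide → loss €0.
€2184.9: outcomes coincide → loss €0.
€5100.9: truthful payoff €1972.2, deviation payoff €0 → loss €1972.2.
€7971.5: outcomes coincide → loss €0.
€2987.8: truthful payoff €4085.3, deviation payoff €0 → loss €4085.3.
Total loss = €1972.2 + €4085.3 = €6057.5.

€6057.5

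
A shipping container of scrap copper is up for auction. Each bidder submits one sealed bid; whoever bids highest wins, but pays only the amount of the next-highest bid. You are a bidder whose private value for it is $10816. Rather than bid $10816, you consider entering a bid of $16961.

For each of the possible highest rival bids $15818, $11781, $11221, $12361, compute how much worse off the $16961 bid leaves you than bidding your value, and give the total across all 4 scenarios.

The deviation costs you only when the competing bid falls strictly between $10816 and $16961; elsewhere both bids give the same outcome.
$15818: truthful payoff $0, deviation payoff −$5002 → loss $5002.
$11781: truthful payoff $0, deviation payoff −$965 → loss $965.
$11221: truthful payoff $0, deviation payoff −$405 → loss $405.
$12361: truthful payoff $0, deviation payoff −$1545 → loss $1545.
Total loss = $5002 + $965 + $405 + $1545 = $7917.

$7917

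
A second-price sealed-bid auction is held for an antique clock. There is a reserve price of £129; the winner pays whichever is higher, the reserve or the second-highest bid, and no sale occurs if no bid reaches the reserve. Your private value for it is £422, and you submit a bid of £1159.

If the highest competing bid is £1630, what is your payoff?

Your bid £1159 is below the highest competing bid £1630, so you lose. Payoff £0.

£0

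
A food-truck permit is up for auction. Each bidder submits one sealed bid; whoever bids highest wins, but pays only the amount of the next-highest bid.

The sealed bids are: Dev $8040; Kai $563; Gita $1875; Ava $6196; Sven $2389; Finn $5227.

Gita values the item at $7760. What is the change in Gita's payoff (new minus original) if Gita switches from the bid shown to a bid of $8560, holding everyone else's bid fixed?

The highest bid among the other bidders is $8040; Gita's bid doesn't change that.
Original bid $1875: Gita is not highest (top rival bid is $8040); payoff $0.
Alternative bid $8560: Gita is highest, pays the top rival bid $8040; payoff $7760 − $8040 = −$280.
Change in payoff = −$280 − ($0) = −$280.

−$280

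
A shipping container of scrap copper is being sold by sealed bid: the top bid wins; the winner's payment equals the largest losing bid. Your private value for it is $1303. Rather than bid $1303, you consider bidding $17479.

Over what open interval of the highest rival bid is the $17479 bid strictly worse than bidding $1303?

($1303, $17479)

If the competing bid is below $1303, both bids win at the same price — no difference.
If it is above $17479, both bids lose — no difference.
If it lies strictly between $1303 and $17479, bidding your value loses (payoff 0) while bidding $17479 wins at a price above your value (payoff negative).
So the deviation strictly hurts on the open interval ($1303, $17479).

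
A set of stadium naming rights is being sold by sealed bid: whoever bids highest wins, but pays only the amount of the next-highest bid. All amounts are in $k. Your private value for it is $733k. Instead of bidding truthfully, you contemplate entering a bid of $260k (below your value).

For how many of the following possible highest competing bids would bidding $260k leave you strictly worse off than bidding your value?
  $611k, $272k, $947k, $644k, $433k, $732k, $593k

The deviation hurts exactly when the highest competing bid lies strictly between $260k and $733k — underbidding then forfeits a profitable win.
$611k: inside the interval → strictly worse (loss $122k).
$272k: inside the interval → strictly worse (loss $461k).
$947k: above both → same outcome either way.
$644k: inside the interval → strictly worse (loss $89k).
$433k: inside the interval → strictly worse (loss $300k).
$732k: inside the interval → strictly worse (loss $1k).
$593k: inside the interval → strictly worse (loss $140k).
Count: 6.

6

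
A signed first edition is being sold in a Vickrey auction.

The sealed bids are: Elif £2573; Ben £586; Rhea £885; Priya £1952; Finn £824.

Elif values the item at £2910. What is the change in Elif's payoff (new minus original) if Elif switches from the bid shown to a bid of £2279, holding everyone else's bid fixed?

£0

The highest bid among the other bidders is £1952; Elif's bid doesn't change that.
Original bid £2573: Elif is highest, pays the top rival bid £1952; payoff £2910 − £1952 = £958.
Alternative bid £2279: Elif is highest, pays the top rival bid £1952; payoff £2910 − £1952 = £958.
Change in payoff = £958 − (£958) = £0.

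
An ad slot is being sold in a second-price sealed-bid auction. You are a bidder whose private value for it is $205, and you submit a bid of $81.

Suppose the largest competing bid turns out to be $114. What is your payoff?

Your bid $81 is below the highest competing bid $114, so you lose.
A losing bidder pays nothing and receives nothing: payoff = $0.

$0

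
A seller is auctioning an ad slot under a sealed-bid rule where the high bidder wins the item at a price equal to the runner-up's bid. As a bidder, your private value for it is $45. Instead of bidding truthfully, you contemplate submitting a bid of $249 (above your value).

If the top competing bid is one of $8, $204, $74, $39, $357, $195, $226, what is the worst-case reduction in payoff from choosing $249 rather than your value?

$8: same outcome either way → loss $0.
$204: truthful gives $0, deviation gives −$159 → loss $159.
$74: truthful gives $0, deviation gives −$29 → loss $29.
$39: same outcome either way → loss $0.
$357: same outcome either way → loss $0.
$195: truthful gives $0, deviation gives −$150 → loss $150.
$226: truthful gives $0, deviation gives −$181 → loss $181.
Maximum loss: $181.

$181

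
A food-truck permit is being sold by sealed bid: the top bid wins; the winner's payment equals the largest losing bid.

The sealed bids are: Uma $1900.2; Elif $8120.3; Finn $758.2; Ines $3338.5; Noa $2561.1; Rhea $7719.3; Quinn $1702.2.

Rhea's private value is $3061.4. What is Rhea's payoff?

$0

Highest bid: Elif at $8120.3, so Elif wins.
Second-highest bid: Rhea at $7719.3 — that is the price the winner pays.
Rhea did not win, so Rhea pays nothing and receives nothing: payoff $0.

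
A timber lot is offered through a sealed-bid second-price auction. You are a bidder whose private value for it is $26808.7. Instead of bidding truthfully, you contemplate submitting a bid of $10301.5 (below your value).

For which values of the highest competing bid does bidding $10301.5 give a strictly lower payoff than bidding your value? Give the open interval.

If the competing bid is below $10301.5, both bids win at the same price — no difference.
If it is above $26808.7, both bids lose — no difference.
If it lies strictly between $10301.5 and $26808.7, bidding your value wins at a price below your value (positive payoff) while bidding $10301.5 loses (payoff 0).
So the deviation strictly hurts on the open interval ($10301.5, $26808.7).
Because the price is fixed by the runner-up's bid, deviating from your value can only change a good outcome into a bad one — never the reverse.

($10301.5, $26808.7)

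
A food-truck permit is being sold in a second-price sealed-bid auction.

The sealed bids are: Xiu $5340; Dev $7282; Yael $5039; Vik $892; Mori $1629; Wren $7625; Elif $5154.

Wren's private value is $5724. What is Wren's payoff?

−$1558

Highest bid: Wren at $7625, so Wren wins.
Second-highest bid: Dev at $7282 — that is the price the winner pays.
Wren's payoff = value − price = $5724 − $7282 = −$1558.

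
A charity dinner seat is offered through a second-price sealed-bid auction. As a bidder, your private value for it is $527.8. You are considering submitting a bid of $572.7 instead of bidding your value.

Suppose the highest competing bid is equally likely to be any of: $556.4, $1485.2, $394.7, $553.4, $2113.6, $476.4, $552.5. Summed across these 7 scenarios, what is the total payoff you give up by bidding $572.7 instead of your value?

The deviation costs you only when the competing bid falls strictly between $527.8 and $572.7; elsewhere both bids give the same outcome.
$556.4: truthful payoff $0, deviation payoff −$28.6 → loss $28.6.
$1485.2: outcomes coincide → loss $0.
$394.7: outcomes coincide → loss $0.
$553.4: truthful payoff $0, deviation payoff −$25.6 → loss $25.6.
$2113.6: outcomes coincide → loss $0.
$476.4: outcomes coincide → loss $0.
$552.5: truthful payoff $0, deviation payoff −$24.7 → loss $24.7.
Total loss = $28.6 + $25.6 + $24.7 = $78.9.
Truthful bidding weakly dominates here: raising your bid can only win items priced above your value, and lowering it can only forfeit items priced below.

$78.9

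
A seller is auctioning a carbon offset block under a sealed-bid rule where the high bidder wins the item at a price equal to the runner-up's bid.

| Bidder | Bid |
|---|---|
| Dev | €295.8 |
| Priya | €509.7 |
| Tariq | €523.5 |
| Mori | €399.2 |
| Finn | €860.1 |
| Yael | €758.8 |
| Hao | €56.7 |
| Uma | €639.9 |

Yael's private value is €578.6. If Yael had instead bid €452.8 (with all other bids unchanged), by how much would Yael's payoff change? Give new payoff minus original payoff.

The highest bid among the other bidders is €860.1; Yael's bid doesn't change that.
Original bid €758.8: Yael is not highest (top rival bid is €860.1); payoff €0.
Alternative bid €452.8: Yael is not highest (top rival bid is €860.1); payoff €0.
Change in payoff = €0 − (€0) = €0.

€0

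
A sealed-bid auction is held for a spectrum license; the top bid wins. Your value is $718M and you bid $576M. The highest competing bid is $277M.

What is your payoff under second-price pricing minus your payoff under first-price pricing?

$299M

You have the highest bid, so you win under either rule.
Second-price: pay $277M → payoff $441M.
First-price: pay your own bid $576M → payoff $142M.
Difference = $441M − ($142M) = $299M.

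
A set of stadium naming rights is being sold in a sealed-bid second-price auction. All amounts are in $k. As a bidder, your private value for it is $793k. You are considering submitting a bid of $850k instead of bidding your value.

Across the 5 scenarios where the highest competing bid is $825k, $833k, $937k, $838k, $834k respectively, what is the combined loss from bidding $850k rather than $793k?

The deviation costs you only when the competing bid falls strictly between $793k and $850k; elsewhere both bids give the same outcome.
$825k: truthful payoff $0k, deviation payoff −$32k → loss $32k.
$833k: truthful payoff $0k, deviation payoff −$40k → loss $40k.
$937k: outcomes coincide → loss $0k.
$838k: truthful payoff $0k, deviation payoff −$45k → loss $45k.
$834k: truthful payoff $0k, deviation payoff −$41k → loss $41k.
Total loss = $32k + $40k + $45k + $41k = $158k.

$158k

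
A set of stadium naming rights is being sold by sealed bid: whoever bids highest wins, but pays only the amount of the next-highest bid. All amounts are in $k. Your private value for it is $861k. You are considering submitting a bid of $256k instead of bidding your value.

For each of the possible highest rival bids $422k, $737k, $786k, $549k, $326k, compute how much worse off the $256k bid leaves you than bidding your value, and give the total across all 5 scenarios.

The deviation costs you only when the competing bid falls strictly between $256k and $861k; elsewhere both bids give the same outcome.
$422k: truthful payoff $439k, deviation payoff $0k → loss $439k.
$737k: truthful payoff $124k, deviation payoff $0k → loss $124k.
$786k: truthful payoff $75k, deviation payoff $0k → loss $75k.
$549k: truthful payoff $312k, deviation payoff $0k → loss $312k.
$326k: truthful payoff $535k, deviation payoff $0k → loss $535k.
Total loss = $439k + $124k + $75k + $312k + $535k = $1485k.

$1485k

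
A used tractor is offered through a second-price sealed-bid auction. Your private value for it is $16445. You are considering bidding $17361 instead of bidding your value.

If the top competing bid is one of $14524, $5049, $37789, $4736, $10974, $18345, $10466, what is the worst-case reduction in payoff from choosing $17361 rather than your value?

$0

$14524: same outcome either way → loss $0.
$5049: same outcome either way → loss $0.
$37789: same outcome either way → loss $0.
$4736: same outcome either way → loss $0.
$10974: same outcome either way → loss $0.
$18345: same outcome either way → loss $0.
$10466: same outcome either way → loss $0.
Maximum loss: $0.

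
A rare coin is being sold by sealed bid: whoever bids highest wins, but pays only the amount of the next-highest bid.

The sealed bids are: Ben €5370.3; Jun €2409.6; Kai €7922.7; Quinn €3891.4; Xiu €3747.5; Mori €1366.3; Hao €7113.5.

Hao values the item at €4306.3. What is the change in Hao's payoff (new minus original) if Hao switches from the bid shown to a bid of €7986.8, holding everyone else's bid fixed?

The highest bid among the other bidders is €7922.7; Hao's bid doesn't change that.
Original bid €7113.5: Hao is not highest (top rival bid is €7922.7); payoff €0.
Alternative bid €7986.8: Hao is highest, pays the top rival bid €7922.7; payoff €4306.3 − €7922.7 = −€3616.4.
Change in payoff = −€3616.4 − (€0) = −€3616.4.

−€3616.4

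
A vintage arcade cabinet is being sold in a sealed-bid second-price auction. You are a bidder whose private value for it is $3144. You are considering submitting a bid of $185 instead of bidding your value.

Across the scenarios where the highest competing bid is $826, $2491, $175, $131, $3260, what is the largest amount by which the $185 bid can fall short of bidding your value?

$2318

$826: truthful gives $2318, deviation gives $0 → loss $2318.
$2491: truthful gives $653, deviation gives $0 → loss $653.
$175: same outcome either way → loss $0.
$131: same outcome either way → loss $0.
$3260: same outcome either way → loss $0.
Maximum loss: $2318.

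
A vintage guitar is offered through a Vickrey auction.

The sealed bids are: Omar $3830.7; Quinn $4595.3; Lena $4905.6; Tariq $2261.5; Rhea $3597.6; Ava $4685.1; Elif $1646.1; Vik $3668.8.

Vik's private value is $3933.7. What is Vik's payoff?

$0

Highest bid: Lena at $4905.6, so Lena wins.
Second-highest bid: Ava at $4685.1 — that is the price the winner pays.
Vik did not win, so Vik pays nothing and receives nothing: payoff $0.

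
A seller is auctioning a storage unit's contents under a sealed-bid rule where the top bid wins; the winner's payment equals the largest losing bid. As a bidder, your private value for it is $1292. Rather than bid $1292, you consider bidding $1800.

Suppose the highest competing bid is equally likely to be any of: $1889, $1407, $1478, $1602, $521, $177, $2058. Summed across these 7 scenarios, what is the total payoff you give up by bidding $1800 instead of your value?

$611

The deviation costs you only when the competing bid falls strictly between $1292 and $1800; elsewhere both bids give the same outcome.
$1889: outcomes coincide → loss $0.
$1407: truthful payoff $0, deviation payoff −$115 → loss $115.
$1478: truthful payoff $0, deviation payoff −$186 → loss $186.
$1602: truthful payoff $0, deviation payoff −$310 → loss $310.
$521: outcomes coincide → loss $0.
$177: outcomes coincide → loss $0.
$2058: outcomes coincide → loss $0.
Total loss = $115 + $186 + $310 = $611.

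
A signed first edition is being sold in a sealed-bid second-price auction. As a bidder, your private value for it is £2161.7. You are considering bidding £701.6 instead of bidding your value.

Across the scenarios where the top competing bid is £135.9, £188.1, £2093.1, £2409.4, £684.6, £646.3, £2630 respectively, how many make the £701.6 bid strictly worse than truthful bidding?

1

The deviation hurts exactly when the highest competing bid lies strictly between £701.6 and £2161.7 — underbidding then forfeits a profitable win.
£135.9: below both → same outcome either way.
£188.1: below both → same outcome either way.
£2093.1: inside the interval → strictly worse (loss £68.6).
£2409.4: above both → same outcome either way.
£684.6: below both → same outcome either way.
£646.3: below both → same outcome either way.
£2630: above both → same outcome either way.
Count: 1.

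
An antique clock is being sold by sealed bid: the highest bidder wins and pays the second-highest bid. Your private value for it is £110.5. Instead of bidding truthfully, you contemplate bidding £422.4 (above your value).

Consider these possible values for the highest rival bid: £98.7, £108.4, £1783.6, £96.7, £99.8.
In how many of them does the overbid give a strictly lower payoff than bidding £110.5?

The deviation hurts exactly when the highest competing bid lies strictly between £110.5 and £422.4 — overbidding then wins at a price above your value.
£98.7: below both → same outcome either way.
£108.4: below both → same outcome either way.
£1783.6: above both → same outcome either way.
£96.7: below both → same outcome either way.
£99.8: below both → same outcome either way.
Count: 0.

0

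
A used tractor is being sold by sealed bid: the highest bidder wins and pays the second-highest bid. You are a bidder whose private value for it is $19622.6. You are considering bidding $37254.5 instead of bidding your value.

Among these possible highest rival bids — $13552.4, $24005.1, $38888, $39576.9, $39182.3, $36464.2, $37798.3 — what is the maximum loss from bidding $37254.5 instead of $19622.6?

$13552.4: same outcome either way → loss $0.
$24005.1: truthful gives $0, deviation gives −$4382.5 → loss $4382.5.
$38888: same outcome either way → loss $0.
$39576.9: same outcome either way → loss $0.
$39182.3: same outcome either way → loss $0.
$36464.2: truthful gives $0, deviation gives −$16841.6 → loss $16841.6.
$37798.3: same outcome either way → loss $0.
Maximum loss: $16841.6.

$16841.6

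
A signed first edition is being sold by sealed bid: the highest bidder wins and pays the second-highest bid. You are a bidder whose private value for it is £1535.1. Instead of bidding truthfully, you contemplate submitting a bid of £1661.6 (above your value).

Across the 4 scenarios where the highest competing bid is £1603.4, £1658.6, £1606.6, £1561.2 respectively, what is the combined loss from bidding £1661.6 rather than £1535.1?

The deviation costs you only when the competing bid falls strictly between £1535.1 and £1661.6; elsewhere both bids give the same outcome.
£1603.4: truthful payoff £0, deviation payoff −£68.3 → loss £68.3.
£1658.6: truthful payoff £0, deviation payoff −£123.5 → loss £123.5.
£1606.6: truthful payoff £0, deviation payoff −£71.5 → loss £71.5.
£1561.2: truthful payoff £0, deviation payoff −£26.1 → loss £26.1.
Total loss = £68.3 + £123.5 + £71.5 + £26.1 = £289.4.

£289.4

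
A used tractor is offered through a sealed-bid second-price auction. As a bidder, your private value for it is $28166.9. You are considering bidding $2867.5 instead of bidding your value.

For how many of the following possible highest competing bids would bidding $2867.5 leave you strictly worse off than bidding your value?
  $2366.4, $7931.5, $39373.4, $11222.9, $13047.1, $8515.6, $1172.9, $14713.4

The deviation hurts exactly when the highest competing bid lies strictly between $2867.5 and $28166.9 — underbidding then forfeits a profitable win.
$2366.4: below both → same outcome either way.
$7931.5: inside the interval → strictly worse (loss $20235.4).
$39373.4: above both → same outcome either way.
$11222.9: inside the interval → strictly worse (loss $16944).
$13047.1: inside the interval → strictly worse (loss $15119.8).
$8515.6: inside the interval → strictly worse (loss $19651.3).
$1172.9: below both → same outcome either way.
$14713.4: inside the interval → strictly worse (loss $13453.5).
Count: 5.

5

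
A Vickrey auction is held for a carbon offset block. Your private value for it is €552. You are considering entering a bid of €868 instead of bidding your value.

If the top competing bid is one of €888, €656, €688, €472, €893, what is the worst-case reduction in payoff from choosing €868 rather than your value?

€136

€888: same outcome either way → loss €0.
€656: truthful gives €0, deviation gives −€104 → loss €104.
€688: truthful gives €0, deviation gives −€136 → loss €136.
€472: same outcome either way → loss €0.
€893: same outcome either way → loss €0.
Maximum loss: €136.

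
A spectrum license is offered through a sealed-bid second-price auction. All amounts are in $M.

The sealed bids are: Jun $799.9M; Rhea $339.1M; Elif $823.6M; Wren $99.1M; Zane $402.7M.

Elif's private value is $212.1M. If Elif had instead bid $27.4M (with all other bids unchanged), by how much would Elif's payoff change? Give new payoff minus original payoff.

The highest bid among the other bidders is $799.9M; Elif's bid doesn't change that.
Original bid $823.6M: Elif is highest, pays the top rival bid $799.9M; payoff $212.1M − $799.9M = −$587.8M.
Alternative bid $27.4M: Elif is not highest (top rival bid is $799.9M); payoff $0M.
Change in payoff = $0M − (−$587.8M) = $587.8M.

$587.8M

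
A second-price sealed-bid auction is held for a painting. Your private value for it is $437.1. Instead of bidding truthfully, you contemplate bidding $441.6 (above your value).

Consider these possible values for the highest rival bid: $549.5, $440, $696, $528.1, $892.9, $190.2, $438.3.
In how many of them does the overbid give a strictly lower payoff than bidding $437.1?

The deviation hurts exactly when the highest competing bid lies strictly between $437.1 and $441.6 — overbidding then wins at a price above your value.
$549.5: above both → same outcome either way.
$440: inside the interval → strictly worse (loss $2.9).
$696: above both → same outcome either way.
$528.1: above both → same outcome either way.
$892.9: above both → same outcome either way.
$190.2: below both → same outcome either way.
$438.3: inside the interval → strictly worse (loss $1.2).
Count: 2.

2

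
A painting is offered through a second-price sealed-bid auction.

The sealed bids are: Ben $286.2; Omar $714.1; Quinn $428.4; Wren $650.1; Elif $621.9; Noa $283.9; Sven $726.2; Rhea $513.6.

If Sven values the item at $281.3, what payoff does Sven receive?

Highest bid: Sven at $726.2, so Sven wins.
Second-highest bid: Omar at $714.1 — that is the price the winner pays.
Sven's payoff = value − price = $281.3 − $714.1 = −$432.8.

−$432.8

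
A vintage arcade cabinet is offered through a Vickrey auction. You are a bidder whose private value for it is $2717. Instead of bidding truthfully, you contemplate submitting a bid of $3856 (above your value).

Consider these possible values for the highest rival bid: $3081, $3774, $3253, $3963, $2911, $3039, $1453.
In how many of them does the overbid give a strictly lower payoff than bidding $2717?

5

The deviation hurts exactly when the highest competing bid lies strictly between $2717 and $3856 — overbidding then wins at a price above your value.
$3081: inside the interval → strictly worse (loss $364).
$3774: inside the interval → strictly worse (loss $1057).
$3253: inside the interval → strictly worse (loss $536).
$3963: above both → same outcome either way.
$2911: inside the interval → strictly worse (loss $194).
$3039: inside the interval → strictly worse (loss $322).
$1453: below both → same outcome either way.
Count: 5.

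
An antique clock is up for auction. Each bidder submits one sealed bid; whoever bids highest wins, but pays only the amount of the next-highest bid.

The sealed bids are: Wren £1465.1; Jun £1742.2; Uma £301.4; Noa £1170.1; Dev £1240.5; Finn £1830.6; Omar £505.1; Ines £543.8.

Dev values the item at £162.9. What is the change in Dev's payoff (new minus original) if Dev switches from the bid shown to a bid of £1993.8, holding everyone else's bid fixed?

−£1667.7

The highest bid among the other bidders is £1830.6; Dev's bid doesn't change that.
Original bid £1240.5: Dev is not highest (top rival bid is £1830.6); payoff £0.
Alternative bid £1993.8: Dev is highest, pays the top rival bid £1830.6; payoff £162.9 − £1830.6 = −£1667.7.
Change in payoff = −£1667.7 − (£0) = −£1667.7.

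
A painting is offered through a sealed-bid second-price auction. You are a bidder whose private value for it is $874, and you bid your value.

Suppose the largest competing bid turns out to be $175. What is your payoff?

$699

Your bid $874 exceeds the highest competing bid $175, so you win.
In a second-price auction the winner pays the second-highest bid, $175.
Payoff = value − price = $874 − $175 = $699.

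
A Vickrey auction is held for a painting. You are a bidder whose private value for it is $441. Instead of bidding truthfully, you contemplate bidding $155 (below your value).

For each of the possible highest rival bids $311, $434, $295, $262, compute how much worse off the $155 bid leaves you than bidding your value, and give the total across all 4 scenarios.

The deviation costs you only when the competing bid falls strictly between $155 and $441; elsewhere both bids give the same outcome.
$311: truthful payoff $130, deviation payoff $0 → loss $130.
$434: truthful payoff $7, deviation payoff $0 → loss $7.
$295: truthful payoff $146, deviation payoff $0 → loss $146.
$262: truthful payoff $179, deviation payoff $0 → loss $179.
Total loss = $130 + $7 + $146 + $179 = $462.

$462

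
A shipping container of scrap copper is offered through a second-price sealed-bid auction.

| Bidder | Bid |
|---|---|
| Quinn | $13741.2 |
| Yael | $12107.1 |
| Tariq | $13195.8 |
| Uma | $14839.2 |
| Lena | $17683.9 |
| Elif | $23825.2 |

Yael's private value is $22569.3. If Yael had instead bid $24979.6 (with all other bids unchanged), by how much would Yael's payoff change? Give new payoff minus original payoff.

−$1255.9

The highest bid among the other bidders is $23825.2; Yael's bid doesn't change that.
Original bid $12107.1: Yael is not highest (top rival bid is $23825.2); payoff $0.
Alternative bid $24979.6: Yael is highest, pays the top rival bid $23825.2; payoff $22569.3 − $23825.2 = −$1255.9.
Change in payoff = −$1255.9 − ($0) = −$1255.9.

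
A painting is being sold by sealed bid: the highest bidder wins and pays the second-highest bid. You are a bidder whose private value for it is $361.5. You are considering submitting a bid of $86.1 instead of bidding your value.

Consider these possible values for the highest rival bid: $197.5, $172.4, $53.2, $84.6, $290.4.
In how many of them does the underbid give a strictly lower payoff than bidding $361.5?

The deviation hurts exactly when the highest competing bid lies strictly between $86.1 and $361.5 — underbidding then forfeits a profitable win.
$197.5: inside the interval → strictly worse (loss $164).
$172.4: inside the interval → strictly worse (loss $189.1).
$53.2: below both → same outcome either way.
$84.6: below both → same outcome either way.
$290.4: inside the interval → strictly worse (loss $71.1).
Count: 3.

3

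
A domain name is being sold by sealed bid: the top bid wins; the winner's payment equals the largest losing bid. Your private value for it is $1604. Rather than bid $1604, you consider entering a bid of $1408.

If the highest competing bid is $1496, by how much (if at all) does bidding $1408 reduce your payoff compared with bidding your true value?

Bidding your value $1604: you win (since $1604 > $1496) and pay $1496. Payoff $108.
Bidding $1408: you lose. Payoff $0.
The competing bid $1496 lies between your shaded bid and your value, so underbidding forfeits an item you could have won at a profitable price.
Loss from deviating = $108 − ($0) = $108.

$108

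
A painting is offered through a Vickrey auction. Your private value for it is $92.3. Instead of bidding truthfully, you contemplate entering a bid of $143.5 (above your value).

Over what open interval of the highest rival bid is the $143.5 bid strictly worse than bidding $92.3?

If the competing bid is below $92.3, both bids win at the same price — no difference.
If it is above $143.5, both bids lose — no difference.
If it lies strictly between $92.3 and $143.5, bidding your value loses (payoff 0) while bidding $143.5 wins at a price above your value (payoff negative).
So the deviation strictly hurts on the open interval ($92.3, $143.5).

($92.3, $143.5)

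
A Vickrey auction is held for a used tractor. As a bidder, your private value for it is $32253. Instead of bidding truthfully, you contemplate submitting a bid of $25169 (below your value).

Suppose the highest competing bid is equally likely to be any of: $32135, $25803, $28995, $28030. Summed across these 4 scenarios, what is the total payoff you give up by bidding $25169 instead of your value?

The deviation costs you only when the competing bid falls strictly between $25169 and $32253; elsewhere both bids give the same outcome.
$32135: truthful payoff $118, deviation payoff $0 → loss $118.
$25803: truthful payoff $6450, deviation payoff $0 → loss $6450.
$28995: truthful payoff $3258, deviation payoff $0 → loss $3258.
$28030: truthful payoff $4223, deviation payoff $0 → loss $4223.
Total loss = $118 + $6450 + $3258 + $4223 = $14049.

$14049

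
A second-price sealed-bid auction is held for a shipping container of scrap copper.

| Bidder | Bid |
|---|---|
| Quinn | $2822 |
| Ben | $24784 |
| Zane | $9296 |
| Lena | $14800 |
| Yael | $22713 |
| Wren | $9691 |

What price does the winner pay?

Highest bid: Ben at $24784, so Ben wins.
Second-highest bid: Yael at $22713 — that is the price the winner pays.

$22713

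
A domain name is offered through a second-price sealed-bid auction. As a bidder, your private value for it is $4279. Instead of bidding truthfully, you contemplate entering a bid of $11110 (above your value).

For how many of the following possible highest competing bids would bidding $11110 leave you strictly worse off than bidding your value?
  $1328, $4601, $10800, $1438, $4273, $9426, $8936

4

The deviation hurts exactly when the highest competing bid lies strictly between $4279 and $11110 — overbidding then wins at a price above your value.
$1328: below both → same outcome either way.
$4601: inside the interval → strictly worse (loss $322).
$10800: inside the interval → strictly worse (loss $6521).
$1438: below both → same outcome either way.
$4273: below both → same outcome either way.
$9426: inside the interval → strictly worse (loss $5147).
$8936: inside the interval → strictly worse (loss $4657).
Count: 4.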